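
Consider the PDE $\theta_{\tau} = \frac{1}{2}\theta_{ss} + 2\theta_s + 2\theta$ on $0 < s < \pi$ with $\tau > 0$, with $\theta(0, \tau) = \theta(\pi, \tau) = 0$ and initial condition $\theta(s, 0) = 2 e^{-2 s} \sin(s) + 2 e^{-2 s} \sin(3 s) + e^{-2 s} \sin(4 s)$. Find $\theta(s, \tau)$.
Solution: Substitute $\theta = e^{-2s}u$, i.e. $u = e^{2s}\theta$.
By the product rule, $\theta_s = e^{-2s}(u_s - 2u)$, $\theta_{ss} = e^{-2s}(u_{ss} - 4u_s + 4u)$, $\theta_{\tau} = e^{-2s}u_{\tau}$.
Substituting into the PDE and dividing by $e^{-2s}$: $u_{\tau} = \frac{1}{2}(u_{ss} - 4u_s + 4u) + 2(u_s - 2u) + 2u$.
The lower-order terms cancel, leaving the standard heat equation $u_{\tau} = \frac{1}{2}u_{ss}$.
Initial data for $u$: $u(s,0) = e^{2s}\theta(s,0) = 2 \sin(s) + 2 \sin(3 s) + \sin(4 s)$. The boundary conditions carry over: $u(0,\tau) = u(\pi,\tau) = 0$.
Solve for $u$:
  Using separation of variables $u = X(s)G(\tau)$:
  Eigenfunctions: $\sin(ns)$, $n = 1, 2, 3, \ldots$
  General solution: $u(s, \tau) = \sum c_n \sin(ns) e^{-n^2 \tau/2}$
  Matching $u(s,0) = 2 \sin(s) + 2 \sin(3 s) + \sin(4 s)$ term by term: $c_1=2, c_3=2, c_4=1$.
Hence $u(s,\tau) = e^{-8 \tau} \sin(4 s) + 2 e^{-\tau/2} \sin(s) + 2 e^{-9 \tau/2} \sin(3 s)$.
Transform back: $\theta(s,\tau) = e^{-2s}u(s,\tau)$.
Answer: $\theta(s, \tau) = e^{-8 \tau} e^{-2 s} \sin(4 s) + 2 e^{-\tau/2} e^{-2 s} \sin(s) + 2 e^{-9 \tau/2} e^{-2 s} \sin(3 s)$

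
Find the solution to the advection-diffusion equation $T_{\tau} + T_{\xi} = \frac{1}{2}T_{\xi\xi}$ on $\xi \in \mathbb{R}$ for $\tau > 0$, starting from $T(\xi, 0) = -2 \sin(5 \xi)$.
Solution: Moving frame: $\eta = \xi - \tau$, $\sigma = \tau$, $T = u(\eta,\sigma)$, so $T_{\tau} = u_{\sigma} - u_{\eta}$ and $T_{\xi\xi} = u_{\eta\eta}$.
Hence $T_{\tau} + T_{\xi} = u_{\sigma}$ and the PDE becomes the heat equation $u_{\sigma} = \frac{1}{2}u_{\eta\eta}$ on $\eta \in \mathbb{R}$.
Initial data: $u(\eta,0) = T(\eta,0) = -2 \sin(5 \eta)$. Each mode $\sin(n\eta)$ decays as $e^{-n^2\sigma/2}$ on $\mathbb{R}$, so $u(\eta,\sigma) = \sum c_n e^{-n^2\sigma/2} \sin(n\eta)$ with $c_5=-2$: $u(\eta,\sigma) = -2 e^{-25 \sigma/2} \sin(5 \eta)$.
Substituting back: $T(\xi,\tau) = u(\xi - \tau, \tau)$.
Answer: $T(\xi, \tau) = 2 e^{-25 \tau/2} \sin(5 \tau - 5 \xi)$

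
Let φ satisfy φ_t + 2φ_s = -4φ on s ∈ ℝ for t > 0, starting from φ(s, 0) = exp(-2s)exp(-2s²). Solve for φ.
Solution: Substitute φ = exp(-2s)u, i.e. u = exp(2s)φ.
By the product rule, φ_s = exp(-2s)(u_s - 2u), φ_t = exp(-2s)u_t.
Substituting into the PDE and dividing by exp(-2s): u_t + 2(u_s - 2u) = -4u.
The lower-order terms cancel, leaving the standard advection equation u_t + 2u_s = 0.
Initial data for u: u(s,0) = exp(2s)φ(s,0) = exp(-2s²).
Solve for u:
  By method of characteristics (waves move right with speed 2):
  Along characteristics s - 2t = const, u is constant, so u(s,t) = f(s - 2t) with f = u(·, 0).
Hence u(s,t) = exp(-2(s - 2t)²).
Transform back: φ(s,t) = exp(-2s)u(s,t).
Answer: φ(s, t) = exp(-2s)exp(-2(s - 2t)²)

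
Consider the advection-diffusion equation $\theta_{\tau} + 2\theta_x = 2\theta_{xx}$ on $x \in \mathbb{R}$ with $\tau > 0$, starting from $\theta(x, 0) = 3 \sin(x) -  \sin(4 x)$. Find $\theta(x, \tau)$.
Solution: Moving frame: $\eta = x - 2\tau$, $\sigma = \tau$, $\theta = u(\eta,\sigma)$, so $\theta_{\tau} = u_{\sigma} - 2u_{\eta}$ and $\theta_{xx} = u_{\eta\eta}$.
Hence $\theta_{\tau} + 2\theta_x = u_{\sigma}$ and the PDE becomes the heat equation $u_{\sigma} = 2u_{\eta\eta}$ on $\eta \in \mathbb{R}$.
Initial data: $u(\eta,0) = \theta(\eta,0) = 3 \sin(\eta) - \sin(4 \eta)$. Each mode $\sin(n\eta)$ decays as $e^{-2n^2\sigma}$ on $\mathbb{R}$, so $u(\eta,\sigma) = \sum c_n e^{-2n^2\sigma} \sin(n\eta)$ with $c_1=3, c_4=-1$: $u(\eta,\sigma) = 3 e^{-2 \sigma} \sin(\eta) - e^{-32 \sigma} \sin(4 \eta)$.
Substituting back: $\theta(x,\tau) = u(x - 2\tau, \tau)$.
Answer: $\theta(x, \tau) = -3 e^{-2 \tau} \sin(2 \tau - x) + e^{-32 \tau} \sin(8 \tau - 4 x)$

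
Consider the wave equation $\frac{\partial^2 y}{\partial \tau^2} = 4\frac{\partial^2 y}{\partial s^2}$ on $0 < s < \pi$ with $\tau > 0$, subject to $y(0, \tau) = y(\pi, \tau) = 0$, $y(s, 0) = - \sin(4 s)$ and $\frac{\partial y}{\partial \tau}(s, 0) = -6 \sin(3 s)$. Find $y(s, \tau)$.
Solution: Separating variables: $y = \sum [A_n \cos(\omega_n \tau) + B_n \sin(\omega_n \tau)] \sin(ns)$, $\omega_n = 2n$. From ICs ($B_n$ = velocity coefficient / $\omega_n$): $A_4=-1, B_3=-1$.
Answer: $y(s, \tau) = - \sin(6 \tau) \sin(3 s) -  \sin(4 s) \cos(8 \tau)$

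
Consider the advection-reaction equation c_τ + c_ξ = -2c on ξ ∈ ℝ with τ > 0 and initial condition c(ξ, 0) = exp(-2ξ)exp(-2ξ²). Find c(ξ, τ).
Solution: Substitute c = exp(-2ξ)u.
Then c_ξ = exp(-2ξ)(u_ξ - 2u), c_τ = exp(-2ξ)u_τ; substituting and dividing by exp(-2ξ), the lower-order terms cancel: u_τ + u_ξ = 0 (standard advection equation).
Data for u: u(ξ,0) = exp(2ξ)c(ξ,0) = exp(-2ξ²).
By characteristics (dξ/dτ = 1), u(ξ,τ) = f(ξ - τ) with f = u(·, 0).
So u(ξ,τ) = exp(-2(ξ - τ)²), and c(ξ,τ) = exp(-2ξ)u(ξ,τ).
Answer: c(ξ, τ) = exp(-2ξ)exp(-2(ξ - τ)²)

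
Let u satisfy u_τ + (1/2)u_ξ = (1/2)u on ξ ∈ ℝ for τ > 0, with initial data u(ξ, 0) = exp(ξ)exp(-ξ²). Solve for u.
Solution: Substitute u = exp(ξ)w.
Then u_ξ = exp(ξ)(w_ξ + w), u_τ = exp(ξ)w_τ; substituting and dividing by exp(ξ), the lower-order terms cancel: w_τ + (1/2)w_ξ = 0 (standard advection equation).
Data for w: w(ξ,0) = exp(-ξ)u(ξ,0) = exp(-ξ²).
By characteristics (dξ/dτ = 1/2), w(ξ,τ) = f(ξ - (1/2)τ) with f = w(·, 0).
So w(ξ,τ) = exp(-(ξ - τ/2)²), and u(ξ,τ) = exp(ξ)w(ξ,τ).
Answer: u(ξ, τ) = exp(ξ)exp(-(ξ - τ/2)²)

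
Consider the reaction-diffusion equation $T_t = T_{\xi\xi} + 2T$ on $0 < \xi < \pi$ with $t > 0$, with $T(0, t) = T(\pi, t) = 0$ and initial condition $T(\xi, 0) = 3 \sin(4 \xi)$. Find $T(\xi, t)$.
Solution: Substitute $T = e^{2t}u$.
Then $T_t = e^{2t}(u_t + 2u)$, $T_{\xi\xi} = e^{2t}u_{\xi\xi}$; substituting and dividing by $e^{2t}$, the lower-order terms cancel: $u_t = u_{\xi\xi}$ (standard heat equation).
Data for $u$: $u(\xi,0) = T(\xi,0) = 3 \sin(4 \xi)$. The boundary conditions carry over: $u(0,t) = u(\pi,t) = 0$.
Separating variables: $u = \sum c_n e^{-n^2t} \sin(n\xi)$. From $u(\xi,0) = 3 \sin(4 \xi)$: $c_4=3$.
So $u(\xi,t) = 3 e^{-16 t} \sin(4 \xi)$, and $T(\xi,t) = e^{2t}u(\xi,t)$.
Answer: $T(\xi, t) = 3 e^{-14 t} \sin(4 \xi)$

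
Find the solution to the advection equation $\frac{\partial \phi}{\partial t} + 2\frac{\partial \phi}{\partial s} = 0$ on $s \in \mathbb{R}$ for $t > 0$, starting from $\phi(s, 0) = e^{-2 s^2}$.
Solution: By characteristics ($ds/dt = 2$), $\phi(s,t) = f(s - 2t)$ with $f = \phi( \cdot , 0)$.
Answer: $\phi(s, t) = e^{-2 (s - 2 t)^2}$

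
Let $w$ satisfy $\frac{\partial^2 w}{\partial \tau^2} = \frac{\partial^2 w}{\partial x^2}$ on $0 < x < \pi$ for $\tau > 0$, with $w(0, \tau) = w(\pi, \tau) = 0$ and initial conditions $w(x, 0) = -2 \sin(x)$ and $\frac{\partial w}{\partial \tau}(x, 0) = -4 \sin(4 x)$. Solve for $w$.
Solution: Using separation of variables $w = X(x)T(\tau)$:
Eigenfunctions: $\sin(nx)$, $n = 1, 2, 3, \ldots$
General solution: $w(x, \tau) = \sum [A_n \cos(n \tau) + B_n \sin(n \tau)] \sin(nx)$
From $w(x,0) = -2 \sin(x)$: $A_1=-2$. From $w_{\tau}(x,0) = -4 \sin(4 x)$, using $w_{\tau}(x,0) = \sum \omega_n B_n \sin(nx)$ with $\omega_n = n$: $B_4 = (-4)/4 = -1$.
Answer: $w(x, \tau) = - \sin(4 \tau) \sin(4 x) - 2 \sin(x) \cos(\tau)$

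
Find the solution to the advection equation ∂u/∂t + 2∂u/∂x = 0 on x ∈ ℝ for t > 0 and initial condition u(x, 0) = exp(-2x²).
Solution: By characteristics (dx/dt = 2), u(x,t) = f(x - 2t) with f = u(·, 0).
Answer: u(x, t) = exp(-2(-2t + x)²)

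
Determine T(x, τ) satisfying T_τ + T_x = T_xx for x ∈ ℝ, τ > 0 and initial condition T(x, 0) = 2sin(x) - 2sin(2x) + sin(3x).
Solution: Moving frame: η = x - τ, σ = τ, T = u(η,σ), so T_τ = u_σ - u_η and T_xx = u_ηη.
Hence T_τ + T_x = u_σ and the PDE becomes the heat equation u_σ = u_ηη on η ∈ ℝ.
Initial data: u(η,0) = T(η,0) = 2sin(η) - 2sin(2η) + sin(3η). Each mode sin(nη) decays as exp(-n²σ) on ℝ, so u(η,σ) = Σ c_n exp(-n²σ) sin(nη) with c_1=2, c_2=-2, c_3=1: u(η,σ) = 2exp(-σ)sin(η) - 2exp(-4σ)sin(2η) + exp(-9σ)sin(3η).
Substituting back: T(x,τ) = u(x - τ, τ).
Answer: T(x, τ) = 2exp(-τ)sin(x - τ) - 2exp(-4τ)sin(2x - 2τ) + exp(-9τ)sin(3x - 3τ)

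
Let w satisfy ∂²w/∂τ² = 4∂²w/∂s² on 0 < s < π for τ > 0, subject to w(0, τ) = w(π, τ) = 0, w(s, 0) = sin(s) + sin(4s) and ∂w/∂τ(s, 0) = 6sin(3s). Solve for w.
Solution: Separating variables: w = Σ [A_n cos(ω_n τ) + B_n sin(ω_n τ)] sin(ns), ω_n = 2n. From ICs (B_n = velocity coefficient / ω_n): A_1=1, A_4=1, B_3=1.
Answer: w(s, τ) = sin(s)cos(2τ) + sin(3s)sin(6τ) + sin(4s)cos(8τ)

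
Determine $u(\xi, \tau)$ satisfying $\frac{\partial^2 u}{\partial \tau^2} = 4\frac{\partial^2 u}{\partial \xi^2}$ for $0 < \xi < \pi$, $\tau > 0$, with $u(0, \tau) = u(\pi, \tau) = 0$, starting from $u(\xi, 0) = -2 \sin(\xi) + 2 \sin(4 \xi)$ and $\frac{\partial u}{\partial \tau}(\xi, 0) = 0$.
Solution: Using separation of variables $u = X(\xi)T(\tau)$:
Eigenfunctions: $\sin(n\xi)$, $n = 1, 2, 3, \ldots$
General solution: $u(\xi, \tau) = \sum [A_n \cos(2n \tau) + B_n \sin(2n \tau)] \sin(n\xi)$
From $u(\xi,0) = -2 \sin(\xi) + 2 \sin(4 \xi)$: $A_1=-2, A_4=2$. From $u_{\tau}(\xi,0) = 0$: all $B_n = 0$.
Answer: $u(\xi, \tau) = -2 \sin(\xi) \cos(2 \tau) + 2 \sin(4 \xi) \cos(8 \tau)$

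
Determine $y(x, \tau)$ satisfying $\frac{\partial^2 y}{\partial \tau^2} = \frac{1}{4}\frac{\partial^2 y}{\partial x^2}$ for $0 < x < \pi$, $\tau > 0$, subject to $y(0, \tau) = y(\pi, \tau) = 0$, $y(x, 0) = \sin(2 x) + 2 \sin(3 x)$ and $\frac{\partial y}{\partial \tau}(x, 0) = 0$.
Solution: Using separation of variables $y = X(x)T(\tau)$:
Eigenfunctions: $\sin(nx)$, $n = 1, 2, 3, \ldots$
General solution: $y(x, \tau) = \sum [A_n \cos(n \tau/2) + B_n \sin(n \tau/2)] \sin(nx)$
From $y(x,0) = \sin(2 x) + 2 \sin(3 x)$: $A_2=1, A_3=2$. From $y_{\tau}(x,0) = 0$: all $B_n = 0$.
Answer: $y(x, \tau) = \sin(2 x) \cos(\tau) + 2 \sin(3 x) \cos(3 \tau/2)$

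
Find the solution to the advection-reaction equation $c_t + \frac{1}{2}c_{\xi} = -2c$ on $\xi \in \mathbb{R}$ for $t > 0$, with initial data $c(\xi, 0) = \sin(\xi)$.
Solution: Substitute $c = e^{-2t}u$, i.e. $u = e^{2t}c$.
By the product rule, $c_t = e^{-2t}(u_t - 2u)$, $c_{\xi} = e^{-2t}u_{\xi}$.
Substituting into the PDE and dividing by $e^{-2t}$: $u_t - 2u + \frac{1}{2}u_{\xi} = -2u$.
The lower-order terms cancel, leaving the standard advection equation $u_t + \frac{1}{2}u_{\xi} = 0$.
Initial data for $u$: $u(\xi,0) = c(\xi,0) = \sin(\xi)$.
Solve for $u$:
  By method of characteristics (waves move right with speed 1/2):
  Along characteristics $\xi - \frac{1}{2}t =$ const, $u$ is constant, so $u(\xi,t) = f(\xi - \frac{1}{2}t)$ with $f = u( \cdot , 0)$.
Hence $u(\xi,t) = - \sin(t/2 - \xi)$.
Transform back: $c(\xi,t) = e^{-2t}u(\xi,t)$.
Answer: $c(\xi, t) = e^{-2 t} \sin(\xi - t/2)$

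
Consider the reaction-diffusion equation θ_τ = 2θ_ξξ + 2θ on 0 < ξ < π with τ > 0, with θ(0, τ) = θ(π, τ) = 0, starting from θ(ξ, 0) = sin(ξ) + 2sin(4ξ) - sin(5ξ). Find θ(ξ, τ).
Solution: Substitute θ = exp(2τ)u.
Then θ_τ = exp(2τ)(u_τ + 2u), θ_ξξ = exp(2τ)u_ξξ; substituting and dividing by exp(2τ), the lower-order terms cancel: u_τ = 2u_ξξ (standard heat equation).
Data for u: u(ξ,0) = θ(ξ,0) = sin(ξ) + 2sin(4ξ) - sin(5ξ). The boundary conditions carry over: u(0,τ) = u(π,τ) = 0.
Separating variables: u = Σ c_n exp(-2n²τ) sin(nξ). From u(ξ,0) = sin(ξ) + 2sin(4ξ) - sin(5ξ): c_1=1, c_4=2, c_5=-1.
So u(ξ,τ) = exp(-2τ)sin(ξ) + 2exp(-32τ)sin(4ξ) - exp(-50τ)sin(5ξ), and θ(ξ,τ) = exp(2τ)u(ξ,τ).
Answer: θ(ξ, τ) = sin(ξ) + 2exp(-30τ)sin(4ξ) - exp(-48τ)sin(5ξ)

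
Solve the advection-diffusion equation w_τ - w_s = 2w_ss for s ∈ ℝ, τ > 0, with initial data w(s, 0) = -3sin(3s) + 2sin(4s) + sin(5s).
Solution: Moving frame: η = s + τ, σ = τ, w = u(η,σ), so w_τ = u_σ + u_η and w_ss = u_ηη.
Hence w_τ - w_s = u_σ and the PDE becomes the heat equation u_σ = 2u_ηη on η ∈ ℝ.
Initial data: u(η,0) = w(η,0) = -3sin(3η) + 2sin(4η) + sin(5η). Each mode sin(nη) decays as exp(-2n²σ) on ℝ, so u(η,σ) = Σ c_n exp(-2n²σ) sin(nη) with c_3=-3, c_4=2, c_5=1: u(η,σ) = -3exp(-18σ)sin(3η) + 2exp(-32σ)sin(4η) + exp(-50σ)sin(5η).
Substituting back: w(s,τ) = u(s + τ, τ).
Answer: w(s, τ) = -3exp(-18τ)sin(3s + 3τ) + 2exp(-32τ)sin(4s + 4τ) + exp(-50τ)sin(5s + 5τ)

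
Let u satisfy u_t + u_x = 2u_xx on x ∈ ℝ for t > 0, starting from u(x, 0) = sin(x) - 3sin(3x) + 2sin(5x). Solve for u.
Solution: Moving frame: η = x - t, σ = t, u = w(η,σ), so u_t = w_σ - w_η and u_xx = w_ηη.
Hence u_t + u_x = w_σ and the PDE becomes the heat equation w_σ = 2w_ηη on η ∈ ℝ.
Initial data: w(η,0) = u(η,0) = sin(η) - 3sin(3η) + 2sin(5η). Each mode sin(nη) decays as exp(-2n²σ) on ℝ, so w(η,σ) = Σ c_n exp(-2n²σ) sin(nη) with c_1=1, c_3=-3, c_5=2: w(η,σ) = exp(-2σ)sin(η) - 3exp(-18σ)sin(3η) + 2exp(-50σ)sin(5η).
Substituting back: u(x,t) = w(x - t, t).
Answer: u(x, t) = -exp(-2t)sin(t - x) + 3exp(-18t)sin(3t - 3x) - 2exp(-50t)sin(5t - 5x)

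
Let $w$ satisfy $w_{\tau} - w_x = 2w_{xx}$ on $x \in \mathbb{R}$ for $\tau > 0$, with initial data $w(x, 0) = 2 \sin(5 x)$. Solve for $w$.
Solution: Moving frame: $\eta = x + \tau$, $\sigma = \tau$, $w = u(\eta,\sigma)$, so $w_{\tau} = u_{\sigma} + u_{\eta}$ and $w_{xx} = u_{\eta\eta}$.
Hence $w_{\tau} - w_x = u_{\sigma}$ and the PDE becomes the heat equation $u_{\sigma} = 2u_{\eta\eta}$ on $\eta \in \mathbb{R}$.
Initial data: $u(\eta,0) = w(\eta,0) = 2 \sin(5 \eta)$. Each mode $\sin(n\eta)$ decays as $e^{-2n^2\sigma}$ on $\mathbb{R}$, so $u(\eta,\sigma) = \sum c_n e^{-2n^2\sigma} \sin(n\eta)$ with $c_5=2$: $u(\eta,\sigma) = 2 e^{-50 \sigma} \sin(5 \eta)$.
Substituting back: $w(x,\tau) = u(x + \tau, \tau)$.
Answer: $w(x, \tau) = 2 e^{-50 \tau} \sin(5 \tau + 5 x)$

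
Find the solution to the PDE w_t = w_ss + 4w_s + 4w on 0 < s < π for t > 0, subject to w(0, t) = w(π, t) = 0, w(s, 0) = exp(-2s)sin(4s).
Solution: Substitute w = exp(-2s)u, i.e. u = exp(2s)w.
By the product rule, w_s = exp(-2s)(u_s - 2u), w_ss = exp(-2s)(u_ss - 4u_s + 4u), w_t = exp(-2s)u_t.
Substituting into the PDE and dividing by exp(-2s): u_t = (u_ss - 4u_s + 4u) + 4(u_s - 2u) + 4u.
The lower-order terms cancel, leaving the standard heat equation u_t = u_ss.
Initial data for u: u(s,0) = exp(2s)w(s,0) = sin(4s). The boundary conditions carry over: u(0,t) = u(π,t) = 0.
Solve for u:
  Using separation of variables u = X(s)T(t):
  Eigenfunctions: sin(ns), n = 1, 2, 3, ...
  General solution: u(s, t) = Σ c_n sin(ns) exp(-n² t)
  Matching u(s,0) = sin(4s) term by term: c_4=1.
Hence u(s,t) = exp(-16t)sin(4s).
Transform back: w(s,t) = exp(-2s)u(s,t).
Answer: w(s, t) = exp(-2s)exp(-16t)sin(4s)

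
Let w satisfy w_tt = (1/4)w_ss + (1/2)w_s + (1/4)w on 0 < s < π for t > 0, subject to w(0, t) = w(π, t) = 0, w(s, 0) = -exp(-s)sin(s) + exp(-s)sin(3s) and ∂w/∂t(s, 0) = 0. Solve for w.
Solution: Substitute w = exp(-s)u, i.e. u = exp(s)w.
By the product rule, w_s = exp(-s)(u_s - u), w_ss = exp(-s)(u_ss - 2u_s + u), w_tt = exp(-s)u_tt.
Substituting into the PDE and dividing by exp(-s): u_tt = (1/4)(u_ss - 2u_s + u) + (1/2)(u_s - u) + (1/4)u.
The lower-order terms cancel, leaving the standard wave equation u_tt = (1/4)u_ss.
Initial data for u: u(s,0) = exp(s)w(s,0) = -sin(s) + sin(3s); u_t(s,0) = exp(s)w_t(s,0) = 0. The boundary conditions carry over: u(0,t) = u(π,t) = 0.
Solve for u:
  Using separation of variables u = X(s)T(t):
  Eigenfunctions: sin(ns), n = 1, 2, 3, ...
  General solution: u(s, t) = Σ [A_n cos(n t/2) + B_n sin(n t/2)] sin(ns)
  From u(s,0) = -sin(s) + sin(3s): A_1=-1, A_3=1. From u_t(s,0) = 0: all B_n = 0.
Hence u(s,t) = -sin(s)cos(t/2) + sin(3s)cos(3t/2).
Transform back: w(s,t) = exp(-s)u(s,t).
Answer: w(s, t) = -exp(-s)sin(s)cos(t/2) + exp(-s)sin(3s)cos(3t/2)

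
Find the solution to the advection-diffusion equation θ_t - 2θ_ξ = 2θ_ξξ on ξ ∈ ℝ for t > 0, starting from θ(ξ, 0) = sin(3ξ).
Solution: Moving frame: η = ξ + 2t, σ = t, θ = u(η,σ), so θ_t = u_σ + 2u_η and θ_ξξ = u_ηη.
Hence θ_t - 2θ_ξ = u_σ and the PDE becomes the heat equation u_σ = 2u_ηη on η ∈ ℝ.
Initial data: u(η,0) = θ(η,0) = sin(3η). Each mode sin(nη) decays as exp(-2n²σ) on ℝ, so u(η,σ) = Σ c_n exp(-2n²σ) sin(nη) with c_3=1: u(η,σ) = exp(-18σ)sin(3η).
Substituting back: θ(ξ,t) = u(ξ + 2t, t).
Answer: θ(ξ, t) = exp(-18t)sin(6t + 3ξ)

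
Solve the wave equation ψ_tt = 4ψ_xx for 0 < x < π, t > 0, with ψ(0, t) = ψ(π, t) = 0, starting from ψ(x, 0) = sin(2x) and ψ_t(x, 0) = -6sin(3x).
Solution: Separating variables: ψ = Σ [A_n cos(ω_n t) + B_n sin(ω_n t)] sin(nx), ω_n = 2n. From ICs (B_n = velocity coefficient / ω_n): A_2=1, B_3=-1.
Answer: ψ(x, t) = -sin(6t)sin(3x) + sin(2x)cos(4t)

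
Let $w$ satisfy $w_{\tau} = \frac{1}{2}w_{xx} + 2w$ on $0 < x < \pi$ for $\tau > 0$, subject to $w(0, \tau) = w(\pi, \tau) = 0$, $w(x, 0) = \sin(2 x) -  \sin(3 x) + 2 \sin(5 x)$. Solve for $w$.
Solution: Substitute $w = e^{2\tau}u$, i.e. $u = e^{-2\tau}w$.
By the product rule, $w_{\tau} = e^{2\tau}(u_{\tau} + 2u)$, $w_{xx} = e^{2\tau}u_{xx}$.
Substituting into the PDE and dividing by $e^{2\tau}$: $u_{\tau} + 2u = \frac{1}{2}u_{xx} + 2u$.
The lower-order terms cancel, leaving the standard heat equation $u_{\tau} = \frac{1}{2}u_{xx}$.
Initial data for $u$: $u(x,0) = w(x,0) = \sin(2 x) - \sin(3 x) + 2 \sin(5 x)$. The boundary conditions carry over: $u(0,\tau) = u(\pi,\tau) = 0$.
Solve for $u$:
  Using separation of variables $u = X(x)T(\tau)$:
  Eigenfunctions: $\sin(nx)$, $n = 1, 2, 3, \ldots$
  General solution: $u(x, \tau) = \sum c_n \sin(nx) e^{-n^2 \tau/2}$
  Matching $u(x,0) = \sin(2 x) - \sin(3 x) + 2 \sin(5 x)$ term by term: $c_2=1, c_3=-1, c_5=2$.
Hence $u(x,\tau) = e^{-2 \tau} \sin(2 x) - e^{-9 \tau/2} \sin(3 x) + 2 e^{-25 \tau/2} \sin(5 x)$.
Transform back: $w(x,\tau) = e^{2\tau}u(x,\tau)$.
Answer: $w(x, \tau) = \sin(2 x) -  e^{-5 \tau/2} \sin(3 x) + 2 e^{-21 \tau/2} \sin(5 x)$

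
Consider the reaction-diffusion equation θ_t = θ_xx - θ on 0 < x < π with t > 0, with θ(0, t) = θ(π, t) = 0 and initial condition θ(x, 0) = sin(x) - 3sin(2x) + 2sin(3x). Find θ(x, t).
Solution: Substitute θ = exp(-t)u.
Then θ_t = exp(-t)(u_t - u), θ_xx = exp(-t)u_xx; substituting and dividing by exp(-t), the lower-order terms cancel: u_t = u_xx (standard heat equation).
Data for u: u(x,0) = θ(x,0) = sin(x) - 3sin(2x) + 2sin(3x). The boundary conditions carry over: u(0,t) = u(π,t) = 0.
Separating variables: u = Σ c_n exp(-n²t) sin(nx). From u(x,0) = sin(x) - 3sin(2x) + 2sin(3x): c_1=1, c_2=-3, c_3=2.
So u(x,t) = exp(-t)sin(x) - 3exp(-4t)sin(2x) + 2exp(-9t)sin(3x), and θ(x,t) = exp(-t)u(x,t).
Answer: θ(x, t) = exp(-2t)sin(x) - 3exp(-5t)sin(2x) + 2exp(-10t)sin(3x)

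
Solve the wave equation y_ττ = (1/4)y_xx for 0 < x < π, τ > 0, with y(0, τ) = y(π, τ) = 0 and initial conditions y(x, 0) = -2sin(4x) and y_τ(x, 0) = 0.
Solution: Using separation of variables y = X(x)T(τ):
Eigenfunctions: sin(nx), n = 1, 2, 3, ...
General solution: y(x, τ) = Σ [A_n cos(n τ/2) + B_n sin(n τ/2)] sin(nx)
From y(x,0) = -2sin(4x): A_4=-2. From y_τ(x,0) = 0: all B_n = 0.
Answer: y(x, τ) = -2sin(4x)cos(2τ)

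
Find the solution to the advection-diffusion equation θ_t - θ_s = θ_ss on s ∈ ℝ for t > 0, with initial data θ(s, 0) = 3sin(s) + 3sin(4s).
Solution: Moving frame: η = s + t, σ = t, θ = u(η,σ), so θ_t = u_σ + u_η and θ_ss = u_ηη.
Hence θ_t - θ_s = u_σ and the PDE becomes the heat equation u_σ = u_ηη on η ∈ ℝ.
Initial data: u(η,0) = θ(η,0) = 3sin(η) + 3sin(4η). Each mode sin(nη) decays as exp(-n²σ) on ℝ, so u(η,σ) = Σ c_n exp(-n²σ) sin(nη) with c_1=3, c_4=3: u(η,σ) = 3exp(-σ)sin(η) + 3exp(-16σ)sin(4η).
Substituting back: θ(s,t) = u(s + t, t).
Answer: θ(s, t) = 3exp(-t)sin(s + t) + 3exp(-16t)sin(4s + 4t)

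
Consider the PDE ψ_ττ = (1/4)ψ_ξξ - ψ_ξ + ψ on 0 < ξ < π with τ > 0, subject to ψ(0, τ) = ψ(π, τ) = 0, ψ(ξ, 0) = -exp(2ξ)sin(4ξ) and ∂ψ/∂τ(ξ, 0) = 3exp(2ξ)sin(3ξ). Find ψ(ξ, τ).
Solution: Substitute ψ = exp(2ξ)u.
Then ψ_ξ = exp(2ξ)(u_ξ + 2u), ψ_ξξ = exp(2ξ)(u_ξξ + 4u_ξ + 4u), ψ_ττ = exp(2ξ)u_ττ; substituting and dividing by exp(2ξ), the lower-order terms cancel: u_ττ = (1/4)u_ξξ (standard wave equation).
Data for u: u(ξ,0) = exp(-2ξ)ψ(ξ,0) = -sin(4ξ); u_τ(ξ,0) = exp(-2ξ)ψ_τ(ξ,0) = 3sin(3ξ). The boundary conditions carry over: u(0,τ) = u(π,τ) = 0.
Separating variables: u = Σ [A_n cos(ω_n τ) + B_n sin(ω_n τ)] sin(nξ), ω_n = n/2. From ICs (B_n = velocity coefficient / ω_n): A_4=-1, B_3=2.
So u(ξ,τ) = 2sin(3ξ)sin(3τ/2) - sin(4ξ)cos(2τ), and ψ(ξ,τ) = exp(2ξ)u(ξ,τ).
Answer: ψ(ξ, τ) = 2exp(2ξ)sin(3ξ)sin(3τ/2) - exp(2ξ)sin(4ξ)cos(2τ)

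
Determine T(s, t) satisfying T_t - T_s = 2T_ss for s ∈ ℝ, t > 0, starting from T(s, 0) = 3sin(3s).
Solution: Change to a moving frame: let η = s + t, σ = t and write T(s,t) = u(η,σ).
By the chain rule T_t = u_σ + u_η, T_s = u_η, T_ss = u_ηη.
Then T_t - T_s = u_σ: the advection term cancels and the PDE becomes the heat equation u_σ = 2u_ηη on η ∈ ℝ.
Initial data: u(η,0) = T(η,0) = 3sin(3η).
On η ∈ ℝ each mode satisfies (sin(nη))″ = -n² sin(nη), so exp(-2n²σ) sin(nη) solves the heat equation; by superposition u(η,σ) = Σ c_n exp(-2n²σ) sin(nη).
Reading off the coefficients: c_3=3, so u(η,σ) = 3exp(-18σ)sin(3η).
Substituting back η = s + t, σ = t: T(s,t) = u(s + t, t).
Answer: T(s, t) = 3exp(-18t)sin(3s + 3t)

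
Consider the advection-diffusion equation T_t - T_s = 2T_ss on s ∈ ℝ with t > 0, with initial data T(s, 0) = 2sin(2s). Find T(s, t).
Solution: Moving frame: η = s + t, σ = t, T = u(η,σ), so T_t = u_σ + u_η and T_ss = u_ηη.
Hence T_t - T_s = u_σ and the PDE becomes the heat equation u_σ = 2u_ηη on η ∈ ℝ.
Initial data: u(η,0) = T(η,0) = 2sin(2η). Each mode sin(nη) decays as exp(-2n²σ) on ℝ, so u(η,σ) = Σ c_n exp(-2n²σ) sin(nη) with c_2=2: u(η,σ) = 2exp(-8σ)sin(2η).
Substituting back: T(s,t) = u(s + t, t).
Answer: T(s, t) = 2exp(-8t)sin(2s + 2t)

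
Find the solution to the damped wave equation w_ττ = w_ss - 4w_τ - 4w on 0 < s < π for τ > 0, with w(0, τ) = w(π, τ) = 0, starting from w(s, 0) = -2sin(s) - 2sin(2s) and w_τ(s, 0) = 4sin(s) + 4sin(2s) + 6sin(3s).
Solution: Substitute w = exp(-2τ)u, i.e. u = exp(2τ)w.
By the product rule, w_τ = exp(-2τ)(u_τ - 2u), w_ττ = exp(-2τ)(u_ττ - 4u_τ + 4u), w_ss = exp(-2τ)u_ss.
Substituting into the PDE and dividing by exp(-2τ): u_ττ - 4u_τ + 4u = u_ss - 4(u_τ - 2u) - 4u.
The lower-order terms cancel, leaving the standard wave equation u_ττ = u_ss.
Initial data for u: u(s,0) = w(s,0) = -2sin(s) - 2sin(2s); u_τ(s,0) = w_τ(s,0) + 2w(s,0) = 6sin(3s). The boundary conditions carry over: u(0,τ) = u(π,τ) = 0.
Solve for u:
  Using separation of variables u = X(s)T(τ):
  Eigenfunctions: sin(ns), n = 1, 2, 3, ...
  General solution: u(s, τ) = Σ [A_n cos(n τ) + B_n sin(n τ)] sin(ns)
  From u(s,0) = -2sin(s) - 2sin(2s): A_1=-2, A_2=-2. From u_τ(s,0) = 6sin(3s), using u_τ(s,0) = Σ ω_n B_n sin(ns) with ω_n = n: B_3 = 6/3 = 2.
Hence u(s,τ) = -2sin(s)cos(τ) - 2sin(2s)cos(2τ) + 2sin(3s)sin(3τ).
Transform back: w(s,τ) = exp(-2τ)u(s,τ).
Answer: w(s, τ) = -2exp(-2τ)sin(s)cos(τ) - 2exp(-2τ)sin(2s)cos(2τ) + 2exp(-2τ)sin(3s)sin(3τ)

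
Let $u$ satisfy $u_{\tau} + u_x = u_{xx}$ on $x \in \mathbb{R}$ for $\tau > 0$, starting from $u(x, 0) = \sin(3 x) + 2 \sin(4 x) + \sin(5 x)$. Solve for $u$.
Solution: Moving frame: $\eta = x - \tau$, $\sigma = \tau$, $u = w(\eta,\sigma)$, so $u_{\tau} = w_{\sigma} - w_{\eta}$ and $u_{xx} = w_{\eta\eta}$.
Hence $u_{\tau} + u_x = w_{\sigma}$ and the PDE becomes the heat equation $w_{\sigma} = w_{\eta\eta}$ on $\eta \in \mathbb{R}$.
Initial data: $w(\eta,0) = u(\eta,0) = \sin(3 \eta) + 2 \sin(4 \eta) + \sin(5 \eta)$. Each mode $\sin(n\eta)$ decays as $e^{-n^2\sigma}$ on $\mathbb{R}$, so $w(\eta,\sigma) = \sum c_n e^{-n^2\sigma} \sin(n\eta)$ with $c_3=1, c_4=2, c_5=1$: $w(\eta,\sigma) = e^{-9 \sigma} \sin(3 \eta) + 2 e^{-16 \sigma} \sin(4 \eta) + e^{-25 \sigma} \sin(5 \eta)$.
Substituting back: $u(x,\tau) = w(x - \tau, \tau)$.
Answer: $u(x, \tau) = - e^{-9 \tau} \sin(3 \tau - 3 x) - 2 e^{-16 \tau} \sin(4 \tau - 4 x) -  e^{-25 \tau} \sin(5 \tau - 5 x)$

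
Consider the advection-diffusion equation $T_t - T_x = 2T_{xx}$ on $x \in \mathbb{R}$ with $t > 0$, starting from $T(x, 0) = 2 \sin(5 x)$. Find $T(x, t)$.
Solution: Moving frame: $\eta = x + t$, $\sigma = t$, $T = u(\eta,\sigma)$, so $T_t = u_{\sigma} + u_{\eta}$ and $T_{xx} = u_{\eta\eta}$.
Hence $T_t - T_x = u_{\sigma}$ and the PDE becomes the heat equation $u_{\sigma} = 2u_{\eta\eta}$ on $\eta \in \mathbb{R}$.
Initial data: $u(\eta,0) = T(\eta,0) = 2 \sin(5 \eta)$. Each mode $\sin(n\eta)$ decays as $e^{-2n^2\sigma}$ on $\mathbb{R}$, so $u(\eta,\sigma) = \sum c_n e^{-2n^2\sigma} \sin(n\eta)$ with $c_5=2$: $u(\eta,\sigma) = 2 e^{-50 \sigma} \sin(5 \eta)$.
Substituting back: $T(x,t) = u(x + t, t)$.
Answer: $T(x, t) = 2 e^{-50 t} \sin(5 t + 5 x)$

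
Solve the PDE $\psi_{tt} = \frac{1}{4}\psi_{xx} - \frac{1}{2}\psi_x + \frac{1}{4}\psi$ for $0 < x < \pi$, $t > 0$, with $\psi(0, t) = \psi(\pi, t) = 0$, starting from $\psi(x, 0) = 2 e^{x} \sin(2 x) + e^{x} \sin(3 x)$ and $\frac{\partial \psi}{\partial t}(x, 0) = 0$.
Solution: Substitute $\psi = e^{x}u$, i.e. $u = e^{-x}\psi$.
By the product rule, $\psi_x = e^{x}(u_x + u)$, $\psi_{xx} = e^{x}(u_{xx} + 2u_x + u)$, $\psi_{tt} = e^{x}u_{tt}$.
Substituting into the PDE and dividing by $e^{x}$: $u_{tt} = \frac{1}{4}(u_{xx} + 2u_x + u) - \frac{1}{2}(u_x + u) + \frac{1}{4}u$.
The lower-order terms cancel, leaving the standard wave equation $u_{tt} = \frac{1}{4}u_{xx}$.
Initial data for $u$: $u(x,0) = e^{-x}\psi(x,0) = 2 \sin(2 x) + \sin(3 x)$; $u_t(x,0) = e^{-x}\psi_t(x,0) = 0$. The boundary conditions carry over: $u(0,t) = u(\pi,t) = 0$.
Solve for $u$:
  Using separation of variables $u = X(x)T(t)$:
  Eigenfunctions: $\sin(nx)$, $n = 1, 2, 3, \ldots$
  General solution: $u(x, t) = \sum [A_n \cos(n t/2) + B_n \sin(n t/2)] \sin(nx)$
  From $u(x,0) = 2 \sin(2 x) + \sin(3 x)$: $A_2=2, A_3=1$. From $u_t(x,0) = 0$: all $B_n = 0$.
Hence $u(x,t) = 2 \sin(2 x) \cos(t) + \sin(3 x) \cos(3 t/2)$.
Transform back: $\psi(x,t) = e^{x}u(x,t)$.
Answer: $\psi(x, t) = 2 e^{x} \sin(2 x) \cos(t) + e^{x} \sin(3 x) \cos(3 t/2)$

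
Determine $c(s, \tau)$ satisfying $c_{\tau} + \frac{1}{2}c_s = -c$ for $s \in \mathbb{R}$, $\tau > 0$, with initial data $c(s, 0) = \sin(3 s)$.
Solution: Substitute $c = e^{-\tau}u$, i.e. $u = e^{\tau}c$.
By the product rule, $c_{\tau} = e^{-\tau}(u_{\tau} - u)$, $c_s = e^{-\tau}u_s$.
Substituting into the PDE and dividing by $e^{-\tau}$: $u_{\tau} - u + \frac{1}{2}u_s = -u$.
The lower-order terms cancel, leaving the standard advection equation $u_{\tau} + \frac{1}{2}u_s = 0$.
Initial data for $u$: $u(s,0) = c(s,0) = \sin(3 s)$.
Solve for $u$:
  By method of characteristics (waves move right with speed 1/2):
  Along characteristics $s - \frac{1}{2}\tau =$ const, $u$ is constant, so $u(s,\tau) = f(s - \frac{1}{2}\tau)$ with $f = u( \cdot , 0)$.
Hence $u(s,\tau) = \sin(3 s - 3 \tau/2)$.
Transform back: $c(s,\tau) = e^{-\tau}u(s,\tau)$.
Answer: $c(s, \tau) = - e^{-\tau} \sin(3 \tau/2 - 3 s)$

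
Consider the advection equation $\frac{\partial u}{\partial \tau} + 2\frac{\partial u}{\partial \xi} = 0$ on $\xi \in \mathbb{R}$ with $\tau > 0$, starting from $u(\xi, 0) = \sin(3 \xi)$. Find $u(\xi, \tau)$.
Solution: By method of characteristics (waves move right with speed 2):
Along characteristics $\xi - 2\tau =$ const, $u$ is constant, so $u(\xi,\tau) = f(\xi - 2\tau)$ with $f = u( \cdot , 0)$.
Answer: $u(\xi, \tau) = - \sin(6 \tau - 3 \xi)$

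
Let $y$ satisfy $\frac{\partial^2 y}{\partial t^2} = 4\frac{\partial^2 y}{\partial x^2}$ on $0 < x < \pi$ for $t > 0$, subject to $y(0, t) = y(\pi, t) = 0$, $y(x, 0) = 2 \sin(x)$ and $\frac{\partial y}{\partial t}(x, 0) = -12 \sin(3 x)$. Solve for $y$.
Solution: Separating variables: $y = \sum [A_n \cos(\omega_n t) + B_n \sin(\omega_n t)] \sin(nx)$, $\omega_n = 2n$. From ICs ($B_n$ = velocity coefficient / $\omega_n$): $A_1=2, B_3=-2$.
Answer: $y(x, t) = -2 \sin(6 t) \sin(3 x) + 2 \sin(x) \cos(2 t)$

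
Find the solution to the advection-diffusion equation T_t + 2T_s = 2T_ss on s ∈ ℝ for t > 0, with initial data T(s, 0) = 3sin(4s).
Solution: Change to a moving frame: let η = s - 2t, σ = t and write T(s,t) = u(η,σ).
By the chain rule T_t = u_σ - 2u_η, T_s = u_η, T_ss = u_ηη.
Then T_t + 2T_s = u_σ: the advection term cancels and the PDE becomes the heat equation u_σ = 2u_ηη on η ∈ ℝ.
Initial data: u(η,0) = T(η,0) = 3sin(4η).
On η ∈ ℝ each mode satisfies (sin(nη))″ = -n² sin(nη), so exp(-2n²σ) sin(nη) solves the heat equation; by superposition u(η,σ) = Σ c_n exp(-2n²σ) sin(nη).
Reading off the coefficients: c_4=3, so u(η,σ) = 3exp(-32σ)sin(4η).
Substituting back η = s - 2t, σ = t: T(s,t) = u(s - 2t, t).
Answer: T(s, t) = 3exp(-32t)sin(4s - 8t)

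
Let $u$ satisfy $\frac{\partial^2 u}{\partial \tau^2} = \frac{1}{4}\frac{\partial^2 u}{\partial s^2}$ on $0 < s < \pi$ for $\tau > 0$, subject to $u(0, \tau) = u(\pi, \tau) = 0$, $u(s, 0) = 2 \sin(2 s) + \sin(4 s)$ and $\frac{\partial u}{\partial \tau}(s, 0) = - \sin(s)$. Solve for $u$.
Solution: Separating variables: $u = \sum [A_n \cos(\omega_n \tau) + B_n \sin(\omega_n \tau)] \sin(ns)$, $\omega_n = n/2$. From ICs ($B_n$ = velocity coefficient / $\omega_n$): $A_2=2, A_4=1, B_1=-2$.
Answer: $u(s, \tau) = -2 \sin(\tau/2) \sin(s) + 2 \sin(2 s) \cos(\tau) + \sin(4 s) \cos(2 \tau)$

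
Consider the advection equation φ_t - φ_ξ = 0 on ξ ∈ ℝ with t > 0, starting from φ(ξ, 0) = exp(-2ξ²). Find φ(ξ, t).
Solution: By method of characteristics (waves move left with speed 1):
Along characteristics ξ + t = const, φ is constant, so φ(ξ,t) = f(ξ + t) with f = φ(·, 0).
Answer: φ(ξ, t) = exp(-2(t + ξ)²)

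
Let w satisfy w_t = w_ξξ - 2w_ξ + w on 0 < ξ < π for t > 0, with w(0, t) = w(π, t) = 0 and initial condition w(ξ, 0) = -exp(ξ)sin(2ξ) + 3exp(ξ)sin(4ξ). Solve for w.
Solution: Substitute w = exp(ξ)u, i.e. u = exp(-ξ)w.
By the product rule, w_ξ = exp(ξ)(u_ξ + u), w_ξξ = exp(ξ)(u_ξξ + 2u_ξ + u), w_t = exp(ξ)u_t.
Substituting into the PDE and dividing by exp(ξ): u_t = (u_ξξ + 2u_ξ + u) - 2(u_ξ + u) + u.
The lower-order terms cancel, leaving the standard heat equation u_t = u_ξξ.
Initial data for u: u(ξ,0) = exp(-ξ)w(ξ,0) = -sin(2ξ) + 3sin(4ξ). The boundary conditions carry over: u(0,t) = u(π,t) = 0.
Solve for u:
  Using separation of variables u = X(ξ)T(t):
  Eigenfunctions: sin(nξ), n = 1, 2, 3, ...
  General solution: u(ξ, t) = Σ c_n sin(nξ) exp(-n² t)
  Matching u(ξ,0) = -sin(2ξ) + 3sin(4ξ) term by term: c_2=-1, c_4=3.
Hence u(ξ,t) = -exp(-4t)sin(2ξ) + 3exp(-16t)sin(4ξ).
Transform back: w(ξ,t) = exp(ξ)u(ξ,t).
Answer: w(ξ, t) = -exp(-4t)exp(ξ)sin(2ξ) + 3exp(-16t)exp(ξ)sin(4ξ)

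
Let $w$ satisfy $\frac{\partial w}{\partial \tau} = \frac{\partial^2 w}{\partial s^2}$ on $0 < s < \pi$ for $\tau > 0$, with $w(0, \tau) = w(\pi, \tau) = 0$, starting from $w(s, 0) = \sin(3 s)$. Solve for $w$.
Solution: Separating variables: $w = \sum c_n e^{-n^2\tau} \sin(ns)$. From $w(s,0) = \sin(3 s)$: $c_3=1$.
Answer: $w(s, \tau) = e^{-9 \tau} \sin(3 s)$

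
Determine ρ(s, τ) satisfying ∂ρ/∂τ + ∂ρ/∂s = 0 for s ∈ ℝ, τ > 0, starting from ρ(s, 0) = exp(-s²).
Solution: By method of characteristics (waves move right with speed 1):
Along characteristics s - τ = const, ρ is constant, so ρ(s,τ) = f(s - τ) with f = ρ(·, 0).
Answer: ρ(s, τ) = exp(-(s - τ)²)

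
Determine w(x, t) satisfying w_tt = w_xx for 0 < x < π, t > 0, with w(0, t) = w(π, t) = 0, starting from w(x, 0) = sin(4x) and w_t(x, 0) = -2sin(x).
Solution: Using separation of variables w = X(x)T(t):
Eigenfunctions: sin(nx), n = 1, 2, 3, ...
General solution: w(x, t) = Σ [A_n cos(n t) + B_n sin(n t)] sin(nx)
From w(x,0) = sin(4x): A_4=1. From w_t(x,0) = -2sin(x), using w_t(x,0) = Σ ω_n B_n sin(nx) with ω_n = n: B_1 = (-2)/1 = -2.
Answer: w(x, t) = -2sin(t)sin(x) + sin(4x)cos(4t)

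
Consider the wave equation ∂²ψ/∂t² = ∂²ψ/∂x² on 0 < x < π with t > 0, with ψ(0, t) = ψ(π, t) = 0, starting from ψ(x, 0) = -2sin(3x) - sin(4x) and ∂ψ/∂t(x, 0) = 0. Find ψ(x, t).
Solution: Separating variables: ψ = Σ [A_n cos(ω_n t) + B_n sin(ω_n t)] sin(nx), ω_n = n. From ICs: A_3=-2, A_4=-1.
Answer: ψ(x, t) = -2sin(3x)cos(3t) - sin(4x)cos(4t)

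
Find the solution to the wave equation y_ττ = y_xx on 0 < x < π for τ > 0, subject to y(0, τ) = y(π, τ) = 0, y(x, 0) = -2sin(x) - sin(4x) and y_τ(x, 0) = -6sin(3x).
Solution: Separating variables: y = Σ [A_n cos(ω_n τ) + B_n sin(ω_n τ)] sin(nx), ω_n = n. From ICs (B_n = velocity coefficient / ω_n): A_1=-2, A_4=-1, B_3=-2.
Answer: y(x, τ) = -2sin(x)cos(τ) - 2sin(3x)sin(3τ) - sin(4x)cos(4τ)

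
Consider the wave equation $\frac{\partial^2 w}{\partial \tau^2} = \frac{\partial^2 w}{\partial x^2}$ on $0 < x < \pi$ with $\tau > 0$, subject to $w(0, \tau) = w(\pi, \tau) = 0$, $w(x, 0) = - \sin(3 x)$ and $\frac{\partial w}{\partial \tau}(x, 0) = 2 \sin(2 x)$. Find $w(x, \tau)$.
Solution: Using separation of variables $w = X(x)T(\tau)$:
Eigenfunctions: $\sin(nx)$, $n = 1, 2, 3, \ldots$
General solution: $w(x, \tau) = \sum [A_n \cos(n \tau) + B_n \sin(n \tau)] \sin(nx)$
From $w(x,0) = - \sin(3 x)$: $A_3=-1$. From $w_{\tau}(x,0) = 2 \sin(2 x)$, using $w_{\tau}(x,0) = \sum \omega_n B_n \sin(nx)$ with $\omega_n = n$: $B_2 = 2/2 = 1$.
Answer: $w(x, \tau) = \sin(2 \tau) \sin(2 x) -  \sin(3 x) \cos(3 \tau)$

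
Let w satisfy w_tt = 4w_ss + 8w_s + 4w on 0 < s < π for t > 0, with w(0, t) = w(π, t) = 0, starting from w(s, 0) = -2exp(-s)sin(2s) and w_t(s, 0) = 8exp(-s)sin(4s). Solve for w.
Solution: Substitute w = exp(-s)u.
Then w_s = exp(-s)(u_s - u), w_ss = exp(-s)(u_ss - 2u_s + u), w_tt = exp(-s)u_tt; substituting and dividing by exp(-s), the lower-order terms cancel: u_tt = 4u_ss (standard wave equation).
Data for u: u(s,0) = exp(s)w(s,0) = -2sin(2s); u_t(s,0) = exp(s)w_t(s,0) = 8sin(4s). The boundary conditions carry over: u(0,t) = u(π,t) = 0.
Separating variables: u = Σ [A_n cos(ω_n t) + B_n sin(ω_n t)] sin(ns), ω_n = 2n. From ICs (B_n = velocity coefficient / ω_n): A_2=-2, B_4=1.
So u(s,t) = -2sin(2s)cos(4t) + sin(4s)sin(8t), and w(s,t) = exp(-s)u(s,t).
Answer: w(s, t) = -2exp(-s)sin(2s)cos(4t) + exp(-s)sin(4s)sin(8t)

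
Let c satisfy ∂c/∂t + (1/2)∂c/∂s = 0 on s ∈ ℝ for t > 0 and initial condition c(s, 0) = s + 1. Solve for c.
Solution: By characteristics (ds/dt = 1/2), c(s,t) = f(s - (1/2)t) with f = c(·, 0).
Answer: c(s, t) = s - (1/2)t + 1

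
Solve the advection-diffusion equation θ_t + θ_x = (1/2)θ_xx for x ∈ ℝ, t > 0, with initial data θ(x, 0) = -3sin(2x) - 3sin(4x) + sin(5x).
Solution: Change to a moving frame: let η = x - t, σ = t and write θ(x,t) = u(η,σ).
By the chain rule θ_t = u_σ - u_η, θ_x = u_η, θ_xx = u_ηη.
Then θ_t + θ_x = u_σ: the advection term cancels and the PDE becomes the heat equation u_σ = (1/2)u_ηη on η ∈ ℝ.
Initial data: u(η,0) = θ(η,0) = -3sin(2η) - 3sin(4η) + sin(5η).
On η ∈ ℝ each mode satisfies (sin(nη))″ = -n² sin(nη), so exp(-n²σ/2) sin(nη) solves the heat equation; by superposition u(η,σ) = Σ c_n exp(-n²σ/2) sin(nη).
Reading off the coefficients: c_2=-3, c_4=-3, c_5=1, so u(η,σ) = -3exp(-2σ)sin(2η) - 3exp(-8σ)sin(4η) + exp(-25σ/2)sin(5η).
Substituting back η = x - t, σ = t: θ(x,t) = u(x - t, t).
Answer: θ(x, t) = 3exp(-2t)sin(2t - 2x) + 3exp(-8t)sin(4t - 4x) - exp(-25t/2)sin(5t - 5x)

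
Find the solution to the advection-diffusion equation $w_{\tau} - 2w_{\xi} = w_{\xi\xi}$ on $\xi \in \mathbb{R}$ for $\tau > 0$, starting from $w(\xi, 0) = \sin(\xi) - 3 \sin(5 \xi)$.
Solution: Change to a moving frame: let $\eta = \xi + 2\tau$, $\sigma = \tau$ and write $w(\xi,\tau) = u(\eta,\sigma)$.
By the chain rule $w_{\tau} = u_{\sigma} + 2u_{\eta}$, $w_{\xi} = u_{\eta}$, $w_{\xi\xi} = u_{\eta\eta}$.
Then $w_{\tau} - 2w_{\xi} = u_{\sigma}$: the advection term cancels and the PDE becomes the heat equation $u_{\sigma} = u_{\eta\eta}$ on $\eta \in \mathbb{R}$.
Initial data: $u(\eta,0) = w(\eta,0) = \sin(\eta) - 3 \sin(5 \eta)$.
On $\eta \in \mathbb{R}$ each mode satisfies $(\sin(n\eta))'' = -n^2 \sin(n\eta)$, so $e^{-n^2\sigma} \sin(n\eta)$ solves the heat equation; by superposition $u(\eta,\sigma) = \sum c_n e^{-n^2\sigma} \sin(n\eta)$.
Reading off the coefficients: $c_1=1, c_5=-3$, so $u(\eta,\sigma) = e^{-\sigma} \sin(\eta) - 3 e^{-25 \sigma} \sin(5 \eta)$.
Substituting back $\eta = \xi + 2\tau$, $\sigma = \tau$: $w(\xi,\tau) = u(\xi + 2\tau, \tau)$.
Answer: $w(\xi, \tau) = e^{-\tau} \sin(2 \tau + \xi) - 3 e^{-25 \tau} \sin(10 \tau + 5 \xi)$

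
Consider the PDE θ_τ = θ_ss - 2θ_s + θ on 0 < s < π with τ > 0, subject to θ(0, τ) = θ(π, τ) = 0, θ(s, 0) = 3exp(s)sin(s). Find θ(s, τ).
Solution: Substitute θ = exp(s)u, i.e. u = exp(-s)θ.
By the product rule, θ_s = exp(s)(u_s + u), θ_ss = exp(s)(u_ss + 2u_s + u), θ_τ = exp(s)u_τ.
Substituting into the PDE and dividing by exp(s): u_τ = (u_ss + 2u_s + u) - 2(u_s + u) + u.
The lower-order terms cancel, leaving the standard heat equation u_τ = u_ss.
Initial data for u: u(s,0) = exp(-s)θ(s,0) = 3sin(s). The boundary conditions carry over: u(0,τ) = u(π,τ) = 0.
Solve for u:
  Using separation of variables u = X(s)G(τ):
  Eigenfunctions: sin(ns), n = 1, 2, 3, ...
  General solution: u(s, τ) = Σ c_n sin(ns) exp(-n² τ)
  Matching u(s,0) = 3sin(s) term by term: c_1=3.
Hence u(s,τ) = 3exp(-τ)sin(s).
Transform back: θ(s,τ) = exp(s)u(s,τ).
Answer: θ(s, τ) = 3exp(s)exp(-τ)sin(s)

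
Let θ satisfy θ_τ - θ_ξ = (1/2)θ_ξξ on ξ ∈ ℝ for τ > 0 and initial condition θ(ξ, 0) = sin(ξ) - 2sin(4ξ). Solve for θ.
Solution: Change to a moving frame: let η = ξ + τ, σ = τ and write θ(ξ,τ) = u(η,σ).
By the chain rule θ_τ = u_σ + u_η, θ_ξ = u_η, θ_ξξ = u_ηη.
Then θ_τ - θ_ξ = u_σ: the advection term cancels and the PDE becomes the heat equation u_σ = (1/2)u_ηη on η ∈ ℝ.
Initial data: u(η,0) = θ(η,0) = sin(η) - 2sin(4η).
On η ∈ ℝ each mode satisfies (sin(nη))″ = -n² sin(nη), so exp(-n²σ/2) sin(nη) solves the heat equation; by superposition u(η,σ) = Σ c_n exp(-n²σ/2) sin(nη).
Reading off the coefficients: c_1=1, c_4=-2, so u(η,σ) = -2exp(-8σ)sin(4η) + exp(-σ/2)sin(η).
Substituting back η = ξ + τ, σ = τ: θ(ξ,τ) = u(ξ + τ, τ).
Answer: θ(ξ, τ) = -2exp(-8τ)sin(4ξ + 4τ) + exp(-τ/2)sin(ξ + τ)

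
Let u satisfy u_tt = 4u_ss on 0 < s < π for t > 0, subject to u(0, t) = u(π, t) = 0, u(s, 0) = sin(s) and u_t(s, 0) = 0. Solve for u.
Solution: Separating variables: u = Σ [A_n cos(ω_n t) + B_n sin(ω_n t)] sin(ns), ω_n = 2n. From ICs: A_1=1.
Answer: u(s, t) = sin(s)cos(2t)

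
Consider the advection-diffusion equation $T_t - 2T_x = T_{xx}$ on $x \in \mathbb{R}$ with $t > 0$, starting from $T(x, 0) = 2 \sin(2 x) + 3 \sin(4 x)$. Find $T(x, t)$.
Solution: Moving frame: $\eta = x + 2t$, $\sigma = t$, $T = u(\eta,\sigma)$, so $T_t = u_{\sigma} + 2u_{\eta}$ and $T_{xx} = u_{\eta\eta}$.
Hence $T_t - 2T_x = u_{\sigma}$ and the PDE becomes the heat equation $u_{\sigma} = u_{\eta\eta}$ on $\eta \in \mathbb{R}$.
Initial data: $u(\eta,0) = T(\eta,0) = 2 \sin(2 \eta) + 3 \sin(4 \eta)$. Each mode $\sin(n\eta)$ decays as $e^{-n^2\sigma}$ on $\mathbb{R}$, so $u(\eta,\sigma) = \sum c_n e^{-n^2\sigma} \sin(n\eta)$ with $c_2=2, c_4=3$: $u(\eta,\sigma) = 2 e^{-4 \sigma} \sin(2 \eta) + 3 e^{-16 \sigma} \sin(4 \eta)$.
Substituting back: $T(x,t) = u(x + 2t, t)$.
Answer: $T(x, t) = 2 e^{-4 t} \sin(4 t + 2 x) + 3 e^{-16 t} \sin(8 t + 4 x)$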